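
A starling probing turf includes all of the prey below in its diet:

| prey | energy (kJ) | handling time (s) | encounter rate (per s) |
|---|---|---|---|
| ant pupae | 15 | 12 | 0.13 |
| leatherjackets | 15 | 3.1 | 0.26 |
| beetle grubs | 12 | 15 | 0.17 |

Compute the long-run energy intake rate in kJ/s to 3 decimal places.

1.334 kJ/s

R = (0.13×15 + 0.26×15 + 0.17×12) / (1 + 0.13×12 + 0.26×3.1 + 0.17×15) = 7.89/5.916 = 1.334 kJ/s.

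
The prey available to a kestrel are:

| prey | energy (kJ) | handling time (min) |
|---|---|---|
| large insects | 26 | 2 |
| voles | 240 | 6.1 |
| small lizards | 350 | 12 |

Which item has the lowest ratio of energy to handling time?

In descending order of E/h:
voles: 240/6.1 = 39.3 kJ/min
small lizards: 350/12 = 29.2 kJ/min
large insects: 26/2 = 13 kJ/min

large insects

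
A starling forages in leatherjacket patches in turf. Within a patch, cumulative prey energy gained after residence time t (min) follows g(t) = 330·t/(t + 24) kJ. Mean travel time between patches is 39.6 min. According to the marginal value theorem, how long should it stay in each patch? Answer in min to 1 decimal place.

Optimal t* satisfies g'(t*) = g(t*)/(T + t*).
g'(t) = 330·24/(t + 24)². Setting 330·24/(t+24)² = 330t/[(t+24)(39.6+t)] gives 24(39.6+t) = t(t+24), so t² = 24×39.6 = 950.4.
t* = √950.4 = 30.83 min.

30.8 min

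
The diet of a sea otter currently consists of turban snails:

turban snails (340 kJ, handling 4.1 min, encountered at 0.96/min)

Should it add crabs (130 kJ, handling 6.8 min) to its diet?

No

Intake rate on the current diet: R = (0.96×340) / (1 + 0.96×4.1) = 326.4/4.936 = 66.13 kJ/min.
Profitability of crabs: 130/6.8 = 19.12 kJ/min.
19.12 < 66.13, so adding crabs would lower the average — exclude it.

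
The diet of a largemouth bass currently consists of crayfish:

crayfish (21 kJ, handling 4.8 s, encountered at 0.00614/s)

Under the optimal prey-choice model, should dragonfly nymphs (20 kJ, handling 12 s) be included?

Yes

Current rate: (0.00614×21)/(1 + 0.00614×4.8) = 0.1252 kJ/s.
dragonfly nymphs: E/h = 20/12 = 1.667 kJ/s.
1.667 > 0.1252, so adding dragonfly nymphs raises the average — include it.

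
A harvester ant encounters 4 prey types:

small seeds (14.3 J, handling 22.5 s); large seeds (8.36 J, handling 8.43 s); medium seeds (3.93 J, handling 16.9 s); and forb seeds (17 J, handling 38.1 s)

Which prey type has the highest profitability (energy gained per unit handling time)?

Profitability E/h (J/s): small seeds = 14.3/22.5 = 0.636, large seeds = 8.36/8.43 = 0.992, medium seeds = 3.93/16.9 = 0.233, forb seeds = 17/38.1 = 0.446.
Ranked: large seeds > small seeds > forb seeds > medium seeds.

large seeds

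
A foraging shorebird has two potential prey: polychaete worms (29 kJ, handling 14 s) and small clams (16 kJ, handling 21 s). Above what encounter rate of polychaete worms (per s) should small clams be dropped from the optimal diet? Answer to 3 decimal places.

At the threshold, the rate on polychaete worms alone equals the profitability of small clams: λ·29/(1 + λ·14) = 16/21 = 0.7619.
Rearranging, λ(29 − 0.7619×14) = 0.7619, so λ = 0.7619/18.33 = 0.04156 per s.

0.042 per s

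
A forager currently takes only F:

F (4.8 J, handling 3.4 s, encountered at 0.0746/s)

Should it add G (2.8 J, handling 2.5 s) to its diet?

Intake rate on the current diet: R = (0.0746×4.8) / (1 + 0.0746×3.4) = 0.3581/1.254 = 0.2856 J/s.
G: E/h = 2.8/2.5 = 1.12 J/s.
1.12 > 0.2856, so adding G raises the average — include it.

Yes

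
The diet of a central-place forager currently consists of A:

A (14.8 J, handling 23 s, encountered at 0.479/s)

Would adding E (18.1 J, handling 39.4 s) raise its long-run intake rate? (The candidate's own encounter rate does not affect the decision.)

Current rate: (0.479×14.8)/(1 + 0.479×23) = 0.5899 J/s.
Profitability of E: 18.1/39.4 = 0.4594 J/s.
0.4594 < 0.5899, so adding E would lower the average — exclude it.

No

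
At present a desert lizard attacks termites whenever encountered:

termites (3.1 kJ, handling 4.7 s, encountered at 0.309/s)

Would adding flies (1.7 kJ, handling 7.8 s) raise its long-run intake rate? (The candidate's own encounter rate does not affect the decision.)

No

Intake rate on the current diet: R = (0.309×3.1) / (1 + 0.309×4.7) = 0.9579/2.452 = 0.3906 kJ/s.
Profitability of flies: 1.7/7.8 = 0.2179 kJ/s.
Since 0.2179 < R, time spent handling flies is better spent searching.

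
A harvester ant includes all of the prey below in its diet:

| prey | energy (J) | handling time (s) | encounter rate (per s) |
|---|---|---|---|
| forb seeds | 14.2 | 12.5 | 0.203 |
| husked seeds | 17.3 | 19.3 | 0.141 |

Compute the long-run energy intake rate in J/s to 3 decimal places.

R = Σλ_iE_i / (1 + Σλ_ih_i)
Numerator: 0.203×14.2 + 0.141×17.3 = 5.322
Denominator: 1 + 0.203×12.5 + 0.141×19.3 = 6.259
R = 5.322/6.259 = 0.8503 J/s

0.850 J/s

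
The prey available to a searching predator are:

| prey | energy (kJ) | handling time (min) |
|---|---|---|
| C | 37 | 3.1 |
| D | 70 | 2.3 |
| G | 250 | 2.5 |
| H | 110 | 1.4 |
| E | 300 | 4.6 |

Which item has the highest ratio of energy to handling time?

In descending order of E/h:
G: 250/2.5 = 100 kJ/min
H: 110/1.4 = 78.6 kJ/min
E: 300/4.6 = 65.2 kJ/min
D: 70/2.3 = 30.4 kJ/min
C: 37/3.1 = 11.9 kJ/min

G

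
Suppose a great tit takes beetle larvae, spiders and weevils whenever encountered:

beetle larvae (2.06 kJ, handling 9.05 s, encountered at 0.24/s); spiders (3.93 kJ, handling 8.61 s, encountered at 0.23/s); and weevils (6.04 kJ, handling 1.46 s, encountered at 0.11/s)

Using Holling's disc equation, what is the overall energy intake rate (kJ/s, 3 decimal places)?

Energy encountered per unit search time: 0.24×2.06 + 0.23×3.93 + 0.11×6.04 = 2.063 kJ/s.
Handling time per unit search time: 0.24×9.05 + 0.23×8.61 + 0.11×1.46 = 4.313.
Rate = 2.063/(1 + 4.313) = 0.3882 kJ/s.

0.388 kJ/s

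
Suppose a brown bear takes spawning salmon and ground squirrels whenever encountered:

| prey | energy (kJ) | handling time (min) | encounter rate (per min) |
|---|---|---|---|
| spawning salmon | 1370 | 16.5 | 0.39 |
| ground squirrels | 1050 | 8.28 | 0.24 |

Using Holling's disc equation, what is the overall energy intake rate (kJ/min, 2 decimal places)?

Energy encountered per unit search time: 0.39×1370 + 0.24×1050 = 786.3 kJ/min.
Handling time per unit search time: 0.39×16.5 + 0.24×8.28 = 8.422.
Rate = 786.3/(1 + 8.422) = 83.45 kJ/min.

83.45 kJ/min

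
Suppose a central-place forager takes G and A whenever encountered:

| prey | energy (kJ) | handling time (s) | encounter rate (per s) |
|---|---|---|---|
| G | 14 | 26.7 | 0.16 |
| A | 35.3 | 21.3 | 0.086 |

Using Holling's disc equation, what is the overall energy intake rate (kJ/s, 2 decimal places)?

0.74 kJ/s

R = Σλ_iE_i / (1 + Σλ_ih_i)
Numerator: 0.16×14 + 0.086×35.3 = 5.276
Denominator: 1 + 0.16×26.7 + 0.086×21.3 = 7.104
R = 5.276/7.104 = 0.7427 kJ/s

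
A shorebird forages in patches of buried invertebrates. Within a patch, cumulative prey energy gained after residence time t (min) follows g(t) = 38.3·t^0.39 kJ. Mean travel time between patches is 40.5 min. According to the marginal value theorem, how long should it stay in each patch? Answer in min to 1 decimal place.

By the marginal value theorem, leave when the instantaneous gain rate g'(t) equals the habitat-wide average g(t)/(T + t).
g'(t) = 0.39·38.3·t^-0.61. Setting 0.39·38.3·t^-0.61 = 38.3·t^0.39/(40.5+t) gives 0.39(40.5+t) = t, so 0.61·t = 0.39×40.5.
t* = 0.39×40.5/0.61 = 25.89 min.

25.9 min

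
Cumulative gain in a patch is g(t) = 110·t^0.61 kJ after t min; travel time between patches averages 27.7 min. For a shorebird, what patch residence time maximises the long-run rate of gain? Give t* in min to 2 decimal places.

43.33 min

By the marginal value theorem, leave when the instantaneous gain rate g'(t) equals the habitat-wide average g(t)/(T + t).
g'(t) = 0.61·110·t^-0.39. Setting 0.61·110·t^-0.39 = 110·t^0.61/(27.7+t) gives 0.61(27.7+t) = t, so 0.39·t = 0.61×27.7.
t* = 0.61×27.7/0.39 = 43.33 min.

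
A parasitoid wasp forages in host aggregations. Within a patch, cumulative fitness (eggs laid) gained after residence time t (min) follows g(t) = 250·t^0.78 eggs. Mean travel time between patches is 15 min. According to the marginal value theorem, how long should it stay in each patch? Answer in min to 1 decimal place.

53.2 min

By the marginal value theorem, leave when the instantaneous gain rate g'(t) equals the habitat-wide average g(t)/(T + t).
g'(t) = 0.78·250·t^-0.22. Setting 0.78·250·t^-0.22 = 250·t^0.78/(15+t) gives 0.78(15+t) = t, so 0.22·t = 0.78×15.
t* = 0.78×15/0.22 = 53.18 min.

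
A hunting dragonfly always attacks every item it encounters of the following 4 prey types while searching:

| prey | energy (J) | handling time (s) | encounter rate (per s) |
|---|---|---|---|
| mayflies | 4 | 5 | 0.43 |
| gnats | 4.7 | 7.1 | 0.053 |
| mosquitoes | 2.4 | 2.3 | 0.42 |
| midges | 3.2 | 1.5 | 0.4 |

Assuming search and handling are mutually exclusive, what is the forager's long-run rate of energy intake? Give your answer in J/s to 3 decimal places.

0.836 J/s

R = Σλ_iE_i / (1 + Σλ_ih_i)
Numerator: 0.43×4 + 0.053×4.7 + 0.42×2.4 + 0.4×3.2 = 4.257
Denominator: 1 + 0.43×5 + 0.053×7.1 + 0.42×2.3 + 0.4×1.5 = 5.092
R = 4.257/5.092 = 0.836 J/s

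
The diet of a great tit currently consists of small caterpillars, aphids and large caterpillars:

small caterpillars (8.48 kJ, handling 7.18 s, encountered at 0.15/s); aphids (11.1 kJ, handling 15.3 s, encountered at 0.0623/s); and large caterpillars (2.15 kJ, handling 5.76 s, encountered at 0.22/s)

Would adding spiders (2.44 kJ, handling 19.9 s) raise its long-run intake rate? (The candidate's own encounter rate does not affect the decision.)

No

On small caterpillars, aphids and large caterpillars alone, R = ΣλE/(1+Σλh) = 2.437/4.297 = 0.567 kJ/s.
spiders: E/h = 2.44/19.9 = 0.1226 kJ/s.
Since 0.1226 < R, time spent handling spiders is better spent searching.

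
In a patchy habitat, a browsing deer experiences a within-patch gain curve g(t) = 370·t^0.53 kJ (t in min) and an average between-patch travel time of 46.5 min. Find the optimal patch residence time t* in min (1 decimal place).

52.4 min

By the marginal value theorem, leave when the instantaneous gain rate g'(t) equals the habitat-wide average g(t)/(T + t).
g'(t) = 0.53·370·t^-0.47. Setting 0.53·370·t^-0.47 = 370·t^0.53/(46.5+t) gives 0.53(46.5+t) = t, so 0.47·t = 0.53×46.5.
t* = 0.53×46.5/0.47 = 52.44 min.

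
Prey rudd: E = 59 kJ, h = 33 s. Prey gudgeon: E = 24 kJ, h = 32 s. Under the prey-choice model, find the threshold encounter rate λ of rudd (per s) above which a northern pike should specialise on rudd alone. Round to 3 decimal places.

0.022 per s

Drop gudgeon once their profitability E₂/h₂ falls below the rate achievable on rudd alone: E₂/h₂ = λE₁/(1 + λh₁).
Solve for λ: λE₁h₂ = E₂(1 + λh₁) → λ(E₁h₂ − E₂h₁) = E₂ → λ = E₂/(E₁h₂ − E₂h₁).
λ = 24/(59×32 − 24×33) = 24/1096 = 0.0219 per s.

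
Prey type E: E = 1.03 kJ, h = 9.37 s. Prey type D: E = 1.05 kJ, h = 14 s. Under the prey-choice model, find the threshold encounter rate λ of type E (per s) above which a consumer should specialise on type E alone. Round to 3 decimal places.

0.229 per s

The zero-one rule: include type D iff E₂/h₂ > λE₁/(1+λh₁). Equality gives the switch point.
λE₁h₂ = E₂ + λE₂h₁ ⇒ λ = E₂/(E₁h₂ − E₂h₁) = 1.05/(14.42 − 9.838) = 0.2292 per s.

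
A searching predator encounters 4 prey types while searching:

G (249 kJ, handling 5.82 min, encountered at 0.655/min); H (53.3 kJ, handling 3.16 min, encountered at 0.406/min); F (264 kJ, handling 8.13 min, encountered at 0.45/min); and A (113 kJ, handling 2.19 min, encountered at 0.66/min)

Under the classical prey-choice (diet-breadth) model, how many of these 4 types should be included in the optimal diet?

Profitabilities (E/h, kJ/min): A 51.6, G 42.8, F 32.5, H 16.9. Add prey in this order while the next type's profitability exceeds the intake rate on those already taken.
Rate on top 1: 30.5. G: 42.8 > 30.5 → include.
Rate on top 2: 37.98. F: 32.5 < 37.98 → exclude; stop.
Optimal diet: A, G — 2 of 4 types.

2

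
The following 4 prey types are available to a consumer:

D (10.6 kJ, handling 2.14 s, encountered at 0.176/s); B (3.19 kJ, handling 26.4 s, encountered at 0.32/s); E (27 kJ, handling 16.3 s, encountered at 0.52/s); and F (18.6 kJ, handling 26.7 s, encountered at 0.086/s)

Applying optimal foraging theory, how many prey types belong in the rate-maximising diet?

E/h in descending order: D 4.95, E 1.66, F 0.697, B 0.121 kJ/s. The optimal diet is the largest prefix of this list for which every included type satisfies E_i/h_i > R on the types above it.
Rate on top 1: 1.355. E: 1.66 > 1.355 → include.
Rate on top 2: 1.614. F: 0.697 < 1.614 → exclude; stop.
Optimal diet: D, E — 2 of 4 types.

2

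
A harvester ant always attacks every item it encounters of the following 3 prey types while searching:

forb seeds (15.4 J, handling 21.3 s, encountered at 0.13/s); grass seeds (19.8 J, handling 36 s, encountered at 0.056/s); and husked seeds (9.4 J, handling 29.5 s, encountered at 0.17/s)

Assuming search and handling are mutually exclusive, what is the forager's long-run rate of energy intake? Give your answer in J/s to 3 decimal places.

0.436 J/s

R = (0.13×15.4 + 0.056×19.8 + 0.17×9.4) / (1 + 0.13×21.3 + 0.056×36 + 0.17×29.5) = 4.709/10.8 = 0.436 J/s.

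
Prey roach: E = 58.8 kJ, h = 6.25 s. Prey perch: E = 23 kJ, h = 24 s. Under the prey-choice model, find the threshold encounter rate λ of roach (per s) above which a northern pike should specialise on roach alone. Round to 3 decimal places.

0.018 per s

Drop perch once their profitability E₂/h₂ falls below the rate achievable on roach alone: E₂/h₂ = λE₁/(1 + λh₁).
Solve for λ: λE₁h₂ = E₂(1 + λh₁) → λ(E₁h₂ − E₂h₁) = E₂ → λ = E₂/(E₁h₂ − E₂h₁).
λ = 23/(58.8×24 − 23×6.25) = 23/1267 = 0.01815 per s.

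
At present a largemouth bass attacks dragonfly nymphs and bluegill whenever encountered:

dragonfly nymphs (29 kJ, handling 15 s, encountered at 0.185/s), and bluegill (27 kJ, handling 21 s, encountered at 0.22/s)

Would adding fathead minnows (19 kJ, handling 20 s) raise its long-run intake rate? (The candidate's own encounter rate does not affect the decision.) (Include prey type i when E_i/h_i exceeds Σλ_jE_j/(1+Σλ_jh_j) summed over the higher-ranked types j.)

Current rate: (0.185×29 + 0.22×27)/(1 + 0.185×15 + 0.22×21) = 1.347 kJ/s.
fathead minnows: E/h = 19/20 = 0.95 kJ/s.
0.95 < 1.347, so adding fathead minnows would lower the average — exclude it.

No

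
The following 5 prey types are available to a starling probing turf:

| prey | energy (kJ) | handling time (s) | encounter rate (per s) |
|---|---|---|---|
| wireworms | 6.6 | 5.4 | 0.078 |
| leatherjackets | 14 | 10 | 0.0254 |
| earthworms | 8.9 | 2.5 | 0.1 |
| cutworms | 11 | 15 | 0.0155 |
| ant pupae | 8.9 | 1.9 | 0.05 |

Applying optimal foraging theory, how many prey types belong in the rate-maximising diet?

Rank by E/h (kJ/s): ant pupae 4.68, earthworms 3.56, leatherjackets 1.4, wireworms 1.22, cutworms 0.733. Include each in turn until the next type's E/h falls below the running intake rate.
Rate on top 1: 0.4064. earthworms: 3.56 > 0.4064 → include.
Rate on top 2: 0.9926. leatherjackets: 1.4 > 0.9926 → include.
Rate on top 3: 1.057. wireworms: 1.22 > 1.057 → include.
Rate on top 4: 1.092. cutworms: 0.733 < 1.092 → exclude; stop.
Optimal diet: ant pupae, earthworms, leatherjackets, wireworms — 4 of 5 types.

4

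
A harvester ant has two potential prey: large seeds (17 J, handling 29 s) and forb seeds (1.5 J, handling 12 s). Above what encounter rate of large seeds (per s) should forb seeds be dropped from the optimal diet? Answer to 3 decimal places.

Drop forb seeds once their profitability E₂/h₂ falls below the rate achievable on large seeds alone: E₂/h₂ = λE₁/(1 + λh₁).
Solve for λ: λE₁h₂ = E₂(1 + λh₁) → λ(E₁h₂ − E₂h₁) = E₂ → λ = E₂/(E₁h₂ − E₂h₁).
λ = 1.5/(17×12 − 1.5×29) = 1.5/160.5 = 0.009346 per s.

0.009 per s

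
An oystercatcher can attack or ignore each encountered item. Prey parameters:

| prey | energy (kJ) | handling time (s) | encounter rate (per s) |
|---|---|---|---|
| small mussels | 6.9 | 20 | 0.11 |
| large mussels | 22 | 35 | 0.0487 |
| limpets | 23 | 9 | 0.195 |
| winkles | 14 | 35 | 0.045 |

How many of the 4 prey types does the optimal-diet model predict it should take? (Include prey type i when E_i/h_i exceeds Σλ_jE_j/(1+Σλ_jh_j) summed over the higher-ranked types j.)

Rank by E/h (kJ/s): limpets 2.56, large mussels 0.629, winkles 0.4, small mussels 0.345. Include each in turn until the next type's E/h falls below the running intake rate.
Rate on top 1: 1.628. large mussels: 0.629 < 1.628 → exclude; stop.
Optimal diet: limpets — 1 of 4 types.

1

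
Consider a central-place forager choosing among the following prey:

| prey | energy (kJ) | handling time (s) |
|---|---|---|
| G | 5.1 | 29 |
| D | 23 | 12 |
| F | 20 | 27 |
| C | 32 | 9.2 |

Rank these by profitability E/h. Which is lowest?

G

Profitability E/h (kJ/s): G = 5.1/29 = 0.176, D = 23/12 = 1.92, F = 20/27 = 0.741, C = 32/9.2 = 3.48.
Ranked: C > D > F > G.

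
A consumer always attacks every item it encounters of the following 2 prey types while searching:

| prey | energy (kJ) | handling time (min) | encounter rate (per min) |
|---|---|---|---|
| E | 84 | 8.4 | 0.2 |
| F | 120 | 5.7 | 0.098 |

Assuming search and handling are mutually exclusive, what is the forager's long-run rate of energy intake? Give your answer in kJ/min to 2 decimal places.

R = (0.2×84 + 0.098×120) / (1 + 0.2×8.4 + 0.098×5.7) = 28.56/3.239 = 8.819 kJ/min.

8.82 kJ/min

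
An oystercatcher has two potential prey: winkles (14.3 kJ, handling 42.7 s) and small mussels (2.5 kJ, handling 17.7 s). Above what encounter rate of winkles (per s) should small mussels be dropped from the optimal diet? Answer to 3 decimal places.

0.017 per s

Drop small mussels once their profitability E₂/h₂ falls below the rate achievable on winkles alone: E₂/h₂ = λE₁/(1 + λh₁).
Solve for λ: λE₁h₂ = E₂(1 + λh₁) → λ(E₁h₂ − E₂h₁) = E₂ → λ = E₂/(E₁h₂ − E₂h₁).
λ = 2.5/(14.3×17.7 − 2.5×42.7) = 2.5/146.4 = 0.01708 per s.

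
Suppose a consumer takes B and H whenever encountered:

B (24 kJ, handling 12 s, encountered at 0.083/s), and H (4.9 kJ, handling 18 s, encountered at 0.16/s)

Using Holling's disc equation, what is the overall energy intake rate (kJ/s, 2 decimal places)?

Energy encountered per unit search time: 0.083×24 + 0.16×4.9 = 2.776 kJ/s.
Handling time per unit search time: 0.083×12 + 0.16×18 = 3.876.
Rate = 2.776/(1 + 3.876) = 0.5693 kJ/s.

0.57 kJ/s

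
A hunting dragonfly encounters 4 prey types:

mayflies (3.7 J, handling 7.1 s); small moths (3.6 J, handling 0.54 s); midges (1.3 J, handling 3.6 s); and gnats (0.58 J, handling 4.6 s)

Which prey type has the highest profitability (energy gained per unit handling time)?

small moths

In descending order of E/h:
small moths: 3.6/0.54 = 6.67 J/s
mayflies: 3.7/7.1 = 0.521 J/s
midges: 1.3/3.6 = 0.361 J/s
gnats: 0.58/4.6 = 0.126 J/s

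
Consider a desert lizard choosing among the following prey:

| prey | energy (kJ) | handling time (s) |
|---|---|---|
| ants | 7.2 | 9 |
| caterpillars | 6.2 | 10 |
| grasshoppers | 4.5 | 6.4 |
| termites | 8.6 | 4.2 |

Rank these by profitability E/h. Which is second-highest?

Profitability E/h (kJ/s): ants = 7.2/9 = 0.8, caterpillars = 6.2/10 = 0.62, grasshoppers = 4.5/6.4 = 0.703, termites = 8.6/4.2 = 2.05.
Ranked: termites > ants > grasshoppers > caterpillars.

ants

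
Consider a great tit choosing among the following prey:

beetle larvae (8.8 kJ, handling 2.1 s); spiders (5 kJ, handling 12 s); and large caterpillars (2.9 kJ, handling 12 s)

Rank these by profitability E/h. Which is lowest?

Profitability E/h (kJ/s): beetle larvae = 8.8/2.1 = 4.19, spiders = 5/12 = 0.417, large caterpillars = 2.9/12 = 0.242.
Ranked: beetle larvae > spiders > large caterpillars.

large caterpillars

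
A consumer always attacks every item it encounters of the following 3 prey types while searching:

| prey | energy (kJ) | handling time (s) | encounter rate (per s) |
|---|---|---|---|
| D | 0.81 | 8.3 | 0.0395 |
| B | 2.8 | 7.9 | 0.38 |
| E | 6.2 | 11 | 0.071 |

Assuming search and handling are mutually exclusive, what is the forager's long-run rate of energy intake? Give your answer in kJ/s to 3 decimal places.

0.301 kJ/s

R = (0.0395×0.81 + 0.38×2.8 + 0.071×6.2) / (1 + 0.0395×8.3 + 0.38×7.9 + 0.071×11) = 1.536/5.111 = 0.3006 kJ/s.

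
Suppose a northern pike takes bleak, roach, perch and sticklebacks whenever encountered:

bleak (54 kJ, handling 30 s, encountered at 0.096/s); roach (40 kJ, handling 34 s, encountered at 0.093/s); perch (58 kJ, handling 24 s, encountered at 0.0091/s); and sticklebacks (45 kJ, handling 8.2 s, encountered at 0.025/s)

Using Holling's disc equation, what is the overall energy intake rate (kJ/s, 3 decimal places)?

1.414 kJ/s

R = Σλ_iE_i / (1 + Σλ_ih_i)
Numerator: 0.096×54 + 0.093×40 + 0.0091×58 + 0.025×45 = 10.56
Denominator: 1 + 0.096×30 + 0.093×34 + 0.0091×24 + 0.025×8.2 = 7.465
R = 10.56/7.465 = 1.414 kJ/s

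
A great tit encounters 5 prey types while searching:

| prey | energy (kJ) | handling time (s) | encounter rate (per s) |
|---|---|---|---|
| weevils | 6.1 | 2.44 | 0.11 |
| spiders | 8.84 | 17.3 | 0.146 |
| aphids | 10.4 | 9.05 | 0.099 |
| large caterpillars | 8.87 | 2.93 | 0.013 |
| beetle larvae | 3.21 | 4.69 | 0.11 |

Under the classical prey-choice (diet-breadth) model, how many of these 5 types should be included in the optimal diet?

E/h in descending order: large caterpillars 3.03, weevils 2.5, aphids 1.15, beetle larvae 0.684, spiders 0.511 kJ/s. The optimal diet is the largest prefix of this list for which every included type satisfies E_i/h_i > R on the types above it.
Rate on top 1: 0.1111. weevils: 2.5 > 0.1111 → include.
Rate on top 2: 0.6018. aphids: 1.15 > 0.6018 → include.
Rate on top 3: 0.8245. beetle larvae: 0.684 < 0.8245 → exclude; stop.
Optimal diet: large caterpillars, weevils, aphids — 3 of 5 types.

3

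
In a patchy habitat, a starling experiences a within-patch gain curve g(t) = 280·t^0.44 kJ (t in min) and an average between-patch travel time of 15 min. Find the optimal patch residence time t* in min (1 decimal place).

Optimal t* satisfies g'(t*) = g(t*)/(T + t*).
g'(t) = 0.44·280·t^-0.56. Setting 0.44·280·t^-0.56 = 280·t^0.44/(15+t) gives 0.44(15+t) = t, so 0.56·t = 0.44×15.
t* = 0.44×15/0.56 = 11.79 min.

11.8 min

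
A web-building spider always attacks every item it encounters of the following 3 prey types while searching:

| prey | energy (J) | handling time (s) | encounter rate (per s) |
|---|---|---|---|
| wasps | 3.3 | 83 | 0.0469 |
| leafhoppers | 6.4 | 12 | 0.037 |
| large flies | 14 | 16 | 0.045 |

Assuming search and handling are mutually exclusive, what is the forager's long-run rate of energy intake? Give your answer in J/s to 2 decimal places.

0.17 J/s

Energy encountered per unit search time: 0.0469×3.3 + 0.037×6.4 + 0.045×14 = 1.022 J/s.
Handling time per unit search time: 0.0469×83 + 0.037×12 + 0.045×16 = 5.057.
Rate = 1.022/(1 + 5.057) = 0.1687 J/s.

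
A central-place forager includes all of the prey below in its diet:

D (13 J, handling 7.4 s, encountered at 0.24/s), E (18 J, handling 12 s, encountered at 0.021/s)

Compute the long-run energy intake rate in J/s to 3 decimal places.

R = Σλ_iE_i / (1 + Σλ_ih_i)
Numerator: 0.24×13 + 0.021×18 = 3.498
Denominator: 1 + 0.24×7.4 + 0.021×12 = 3.028
R = 3.498/3.028 = 1.155 J/s

1.155 J/s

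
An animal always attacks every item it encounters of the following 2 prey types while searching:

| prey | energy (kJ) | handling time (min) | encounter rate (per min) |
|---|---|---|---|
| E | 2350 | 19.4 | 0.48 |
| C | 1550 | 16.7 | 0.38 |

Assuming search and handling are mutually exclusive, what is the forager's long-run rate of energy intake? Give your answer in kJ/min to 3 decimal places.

Energy encountered per unit search time: 0.48×2350 + 0.38×1550 = 1717 kJ/min.
Handling time per unit search time: 0.48×19.4 + 0.38×16.7 = 15.66.
Rate = 1717/(1 + 15.66) = 103.1 kJ/min.

103.074 kJ/min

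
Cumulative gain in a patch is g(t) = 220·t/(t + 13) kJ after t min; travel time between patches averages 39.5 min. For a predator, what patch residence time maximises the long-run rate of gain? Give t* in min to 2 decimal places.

22.66 min

Maximise g(t)/(T+t): set derivative to zero → g'(t)(T+t) = g(t).
g'(t) = 220·13/(t + 13)². Setting 220·13/(t+13)² = 220t/[(t+13)(39.5+t)] gives 13(39.5+t) = t(t+13), so t² = 13×39.5 = 513.5.
t* = √513.5 = 22.66 min.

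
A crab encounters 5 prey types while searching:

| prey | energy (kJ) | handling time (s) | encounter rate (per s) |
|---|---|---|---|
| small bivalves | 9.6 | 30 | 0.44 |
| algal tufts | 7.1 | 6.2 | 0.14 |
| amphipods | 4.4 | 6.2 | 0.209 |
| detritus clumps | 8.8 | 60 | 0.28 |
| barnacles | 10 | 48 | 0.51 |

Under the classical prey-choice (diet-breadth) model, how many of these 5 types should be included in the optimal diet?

E/h in descending order: algal tufts 1.15, amphipods 0.71, small bivalves 0.32, barnacles 0.208, detritus clumps 0.147 kJ/s. The optimal diet is the largest prefix of this list for which every included type satisfies E_i/h_i > R on the types above it.
Rate on top 1: 0.5321. amphipods: 0.71 > 0.5321 → include.
Rate on top 2: 0.6048. small bivalves: 0.32 < 0.6048 → exclude; stop.
Optimal diet: algal tufts, amphipods — 2 of 5 types.

2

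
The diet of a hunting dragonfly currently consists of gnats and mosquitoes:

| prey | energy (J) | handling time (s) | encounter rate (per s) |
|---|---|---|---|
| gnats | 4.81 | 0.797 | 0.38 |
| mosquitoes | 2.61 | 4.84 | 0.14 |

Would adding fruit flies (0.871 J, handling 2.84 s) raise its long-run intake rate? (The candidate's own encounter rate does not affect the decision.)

Current rate: (0.38×4.81 + 0.14×2.61)/(1 + 0.38×0.797 + 0.14×4.84) = 1.107 J/s.
fruit flies: E/h = 0.871/2.84 = 0.3067 J/s.
Since 0.3067 < R, time spent handling fruit flies is better spent searching.

No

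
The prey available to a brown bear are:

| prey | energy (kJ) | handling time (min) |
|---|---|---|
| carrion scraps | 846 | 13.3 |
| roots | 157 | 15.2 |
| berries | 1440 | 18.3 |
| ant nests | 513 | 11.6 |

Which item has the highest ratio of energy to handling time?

Profitability E/h (kJ/min): carrion scraps = 846/13.3 = 63.6, roots = 157/15.2 = 10.3, berries = 1440/18.3 = 78.7, ant nests = 513/11.6 = 44.2.
Ranked: berries > carrion scraps > ant nests > roots.

berries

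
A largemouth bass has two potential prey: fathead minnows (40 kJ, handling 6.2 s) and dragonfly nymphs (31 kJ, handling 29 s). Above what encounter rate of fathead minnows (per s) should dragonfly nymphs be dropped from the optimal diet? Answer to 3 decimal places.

The zero-one rule: include dragonfly nymphs iff E₂/h₂ > λE₁/(1+λh₁). Equality gives the switch point.
λE₁h₂ = E₂ + λE₂h₁ ⇒ λ = E₂/(E₁h₂ − E₂h₁) = 31/(1160 − 192.2) = 0.03203 per s.

0.032 per s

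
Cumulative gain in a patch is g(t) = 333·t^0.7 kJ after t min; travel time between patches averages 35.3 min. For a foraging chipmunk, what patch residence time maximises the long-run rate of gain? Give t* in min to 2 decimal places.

By the marginal value theorem, leave when the instantaneous gain rate g'(t) equals the habitat-wide average g(t)/(T + t).
g'(t) = 0.7·333·t^-0.3. Setting 0.7·333·t^-0.3 = 333·t^0.7/(35.3+t) gives 0.7(35.3+t) = t, so 0.30·t = 0.7×35.3.
t* = 0.7×35.3/0.30 = 82.37 min.

82.37 min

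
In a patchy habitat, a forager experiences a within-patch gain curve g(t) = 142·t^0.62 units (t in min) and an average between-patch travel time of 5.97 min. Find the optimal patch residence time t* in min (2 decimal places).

9.74 min

Maximise g(t)/(T+t): set derivative to zero → g'(t)(T+t) = g(t).
g'(t) = 0.62·142·t^-0.38. Setting 0.62·142·t^-0.38 = 142·t^0.62/(5.97+t) gives 0.62(5.97+t) = t, so 0.38·t = 0.62×5.97.
t* = 0.62×5.97/0.38 = 9.741 min.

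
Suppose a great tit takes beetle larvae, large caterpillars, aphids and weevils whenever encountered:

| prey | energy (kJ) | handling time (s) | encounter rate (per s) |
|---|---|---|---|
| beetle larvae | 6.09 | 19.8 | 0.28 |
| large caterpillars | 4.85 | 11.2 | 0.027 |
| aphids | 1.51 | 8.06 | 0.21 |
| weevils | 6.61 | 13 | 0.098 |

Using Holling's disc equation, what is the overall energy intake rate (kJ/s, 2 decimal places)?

0.29 kJ/s

R = Σλ_iE_i / (1 + Σλ_ih_i)
Numerator: 0.28×6.09 + 0.027×4.85 + 0.21×1.51 + 0.098×6.61 = 2.801
Denominator: 1 + 0.28×19.8 + 0.027×11.2 + 0.21×8.06 + 0.098×13 = 9.813
R = 2.801/9.813 = 0.2854 kJ/s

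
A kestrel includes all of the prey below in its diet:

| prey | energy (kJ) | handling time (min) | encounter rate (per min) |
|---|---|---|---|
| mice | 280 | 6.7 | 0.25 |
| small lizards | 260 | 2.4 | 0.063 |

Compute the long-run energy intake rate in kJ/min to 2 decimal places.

Energy encountered per unit search time: 0.25×280 + 0.063×260 = 86.38 kJ/min.
Handling time per unit search time: 0.25×6.7 + 0.063×2.4 = 1.826.
Rate = 86.38/(1 + 1.826) = 30.56 kJ/min.

30.56 kJ/min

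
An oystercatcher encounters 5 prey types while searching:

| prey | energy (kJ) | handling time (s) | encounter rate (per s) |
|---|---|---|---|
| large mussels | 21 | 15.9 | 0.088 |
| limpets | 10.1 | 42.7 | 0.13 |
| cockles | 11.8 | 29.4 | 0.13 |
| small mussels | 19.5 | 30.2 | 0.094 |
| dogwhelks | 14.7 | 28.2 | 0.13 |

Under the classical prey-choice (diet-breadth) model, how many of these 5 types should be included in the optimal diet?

Profitabilities (E/h, kJ/s): large mussels 1.32, small mussels 0.646, dogwhelks 0.521, cockles 0.401, limpets 0.237. Add prey in this order while the next type's profitability exceeds the intake rate on those already taken.
Rate on top 1: 0.7703. small mussels: 0.646 < 0.7703 → exclude; stop.
Optimal diet: large mussels — 1 of 5 types.

1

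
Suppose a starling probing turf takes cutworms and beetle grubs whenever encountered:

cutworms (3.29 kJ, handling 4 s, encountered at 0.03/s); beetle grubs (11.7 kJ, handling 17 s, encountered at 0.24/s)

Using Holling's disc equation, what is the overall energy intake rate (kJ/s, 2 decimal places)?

R = Σλ_iE_i / (1 + Σλ_ih_i)
Numerator: 0.03×3.29 + 0.24×11.7 = 2.907
Denominator: 1 + 0.03×4 + 0.24×17 = 5.2
R = 2.907/5.2 = 0.559 kJ/s

0.56 kJ/s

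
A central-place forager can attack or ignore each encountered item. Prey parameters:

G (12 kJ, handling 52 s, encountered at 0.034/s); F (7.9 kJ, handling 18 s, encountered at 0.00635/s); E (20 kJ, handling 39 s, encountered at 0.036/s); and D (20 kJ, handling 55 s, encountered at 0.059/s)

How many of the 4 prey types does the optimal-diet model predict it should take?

3

Rank by E/h (kJ/s): E 0.513, F 0.439, D 0.364, G 0.231. Include each in turn until the next type's E/h falls below the running intake rate.
Rate on top 1: 0.2995. F: 0.439 > 0.2995 → include.
Rate on top 2: 0.3058. D: 0.364 > 0.3058 → include.
Rate on top 3: 0.3384. G: 0.231 < 0.3384 → exclude; stop.
Optimal diet: E, F, D — 3 of 4 types.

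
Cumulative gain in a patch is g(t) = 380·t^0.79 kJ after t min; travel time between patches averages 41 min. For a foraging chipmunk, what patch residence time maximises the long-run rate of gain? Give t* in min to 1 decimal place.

154.2 min

By the marginal value theorem, leave when the instantaneous gain rate g'(t) equals the habitat-wide average g(t)/(T + t).
g'(t) = 0.79·380·t^-0.21. Setting 0.79·380·t^-0.21 = 380·t^0.79/(41+t) gives 0.79(41+t) = t, so 0.21·t = 0.79×41.
t* = 0.79×41/0.21 = 154.2 min.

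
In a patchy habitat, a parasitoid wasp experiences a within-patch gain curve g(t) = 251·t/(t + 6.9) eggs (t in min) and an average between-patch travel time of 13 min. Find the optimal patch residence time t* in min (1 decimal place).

9.5 min

Maximise g(t)/(T+t): set derivative to zero → g'(t)(T+t) = g(t).
g'(t) = 251·6.9/(t + 6.9)². Setting 251·6.9/(t+6.9)² = 251t/[(t+6.9)(13+t)] gives 6.9(13+t) = t(t+6.9), so t² = 6.9×13 = 89.7.
t* = √89.7 = 9.471 min.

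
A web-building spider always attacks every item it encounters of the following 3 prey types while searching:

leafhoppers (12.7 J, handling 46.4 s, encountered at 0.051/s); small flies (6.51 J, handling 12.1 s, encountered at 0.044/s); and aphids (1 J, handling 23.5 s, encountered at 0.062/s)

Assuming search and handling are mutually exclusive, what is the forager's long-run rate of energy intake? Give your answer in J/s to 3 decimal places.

Energy encountered per unit search time: 0.051×12.7 + 0.044×6.51 + 0.062×1 = 0.9961 J/s.
Handling time per unit search time: 0.051×46.4 + 0.044×12.1 + 0.062×23.5 = 4.356.
Rate = 0.9961/(1 + 4.356) = 0.186 J/s.

0.186 J/s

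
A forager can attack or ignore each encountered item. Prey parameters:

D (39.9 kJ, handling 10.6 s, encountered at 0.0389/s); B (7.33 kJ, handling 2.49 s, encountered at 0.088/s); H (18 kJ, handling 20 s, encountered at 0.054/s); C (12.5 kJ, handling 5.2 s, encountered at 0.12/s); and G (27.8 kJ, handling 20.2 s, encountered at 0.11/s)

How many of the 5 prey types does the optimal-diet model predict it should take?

3

Rank by E/h (kJ/s): D 3.76, B 2.94, C 2.4, G 1.38, H 0.9. Include each in turn until the next type's E/h falls below the running intake rate.
Rate on top 1: 1.099. B: 2.94 > 1.099 → include.
Rate on top 2: 1.347. C: 2.4 > 1.347 → include.
Rate on top 3: 1.639. G: 1.38 < 1.639 → exclude; stop.
Optimal diet: D, B, C — 3 of 5 types.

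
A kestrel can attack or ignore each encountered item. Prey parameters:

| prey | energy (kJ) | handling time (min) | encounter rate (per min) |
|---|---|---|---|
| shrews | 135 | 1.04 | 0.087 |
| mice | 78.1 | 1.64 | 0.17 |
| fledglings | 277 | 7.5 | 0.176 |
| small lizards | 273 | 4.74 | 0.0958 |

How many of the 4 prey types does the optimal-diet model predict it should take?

4

Profitabilities (E/h, kJ/min): shrews 130, small lizards 57.6, mice 47.6, fledglings 36.9. Add prey in this order while the next type's profitability exceeds the intake rate on those already taken.
Rate on top 1: 10.77. small lizards: 57.6 > 10.77 → include.
Rate on top 2: 24.54. mice: 47.6 > 24.54 → include.
Rate on top 3: 28.07. fledglings: 36.9 > 28.07 → include.
Optimal diet: shrews, small lizards, mice, fledglings — 4 of 4 types.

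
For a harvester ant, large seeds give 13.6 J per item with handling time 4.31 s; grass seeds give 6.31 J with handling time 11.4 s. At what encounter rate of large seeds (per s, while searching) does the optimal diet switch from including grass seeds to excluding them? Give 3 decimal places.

At the threshold, the rate on large seeds alone equals the profitability of grass seeds: λ·13.6/(1 + λ·4.31) = 6.31/11.4 = 0.5535.
Rearranging, λ(13.6 − 0.5535×4.31) = 0.5535, so λ = 0.5535/11.21 = 0.04936 per s.

0.049 per s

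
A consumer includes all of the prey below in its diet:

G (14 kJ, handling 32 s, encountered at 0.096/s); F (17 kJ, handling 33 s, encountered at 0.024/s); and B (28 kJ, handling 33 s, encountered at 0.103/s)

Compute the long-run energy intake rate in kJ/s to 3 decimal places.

0.561 kJ/s

Energy encountered per unit search time: 0.096×14 + 0.024×17 + 0.103×28 = 4.636 kJ/s.
Handling time per unit search time: 0.096×32 + 0.024×33 + 0.103×33 = 7.263.
Rate = 4.636/(1 + 7.263) = 0.5611 kJ/s.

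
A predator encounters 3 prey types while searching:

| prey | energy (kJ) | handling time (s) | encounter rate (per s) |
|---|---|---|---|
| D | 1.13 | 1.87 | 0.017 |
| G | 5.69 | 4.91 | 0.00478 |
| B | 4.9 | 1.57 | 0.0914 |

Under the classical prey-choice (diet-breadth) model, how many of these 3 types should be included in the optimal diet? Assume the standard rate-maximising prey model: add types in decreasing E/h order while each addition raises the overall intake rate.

3

Rank by E/h (kJ/s): B 3.12, G 1.16, D 0.604. Include each in turn until the next type's E/h falls below the running intake rate.
Rate on top 1: 0.3917. G: 1.16 > 0.3917 → include.
Rate on top 2: 0.4071. D: 0.604 > 0.4071 → include.
Optimal diet: B, G, D — 3 of 3 types.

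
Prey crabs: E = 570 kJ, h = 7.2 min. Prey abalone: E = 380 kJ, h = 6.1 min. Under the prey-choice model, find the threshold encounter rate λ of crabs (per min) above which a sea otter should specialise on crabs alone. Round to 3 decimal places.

Drop abalone once their profitability E₂/h₂ falls below the rate achievable on crabs alone: E₂/h₂ = λE₁/(1 + λh₁).
Solve for λ: λE₁h₂ = E₂(1 + λh₁) → λ(E₁h₂ − E₂h₁) = E₂ → λ = E₂/(E₁h₂ − E₂h₁).
λ = 380/(570×6.1 − 380×7.2) = 380/741 = 0.5128 per min.

0.513 per min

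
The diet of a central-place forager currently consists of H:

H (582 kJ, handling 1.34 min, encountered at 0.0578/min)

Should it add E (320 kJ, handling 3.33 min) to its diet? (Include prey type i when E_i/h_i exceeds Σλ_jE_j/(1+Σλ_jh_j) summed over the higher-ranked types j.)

Yes

Intake rate on the current diet: R = (0.0578×582) / (1 + 0.0578×1.34) = 33.64/1.077 = 31.22 kJ/min.
Profitability of E: 320/3.33 = 96.1 kJ/min.
96.1 > 31.22, so adding E raises the average — include it.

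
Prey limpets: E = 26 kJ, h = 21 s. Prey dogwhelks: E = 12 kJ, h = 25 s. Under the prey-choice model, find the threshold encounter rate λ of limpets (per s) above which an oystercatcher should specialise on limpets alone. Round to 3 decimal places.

Drop dogwhelks once their profitability E₂/h₂ falls below the rate achievable on limpets alone: E₂/h₂ = λE₁/(1 + λh₁).
Solve for λ: λE₁h₂ = E₂(1 + λh₁) → λ(E₁h₂ − E₂h₁) = E₂ → λ = E₂/(E₁h₂ − E₂h₁).
λ = 12/(26×25 − 12×21) = 12/398 = 0.03015 per s.

0.030 per s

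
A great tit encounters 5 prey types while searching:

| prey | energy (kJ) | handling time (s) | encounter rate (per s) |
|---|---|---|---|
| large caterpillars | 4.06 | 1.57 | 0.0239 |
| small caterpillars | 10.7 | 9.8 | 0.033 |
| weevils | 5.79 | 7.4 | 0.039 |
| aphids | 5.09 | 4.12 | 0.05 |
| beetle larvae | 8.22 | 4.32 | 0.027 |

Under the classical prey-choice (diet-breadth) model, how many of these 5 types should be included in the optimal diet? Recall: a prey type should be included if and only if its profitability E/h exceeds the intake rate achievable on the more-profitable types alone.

E/h in descending order: large caterpillars 2.59, beetle larvae 1.9, aphids 1.24, small caterpillars 1.09, weevils 0.782 kJ/s. The optimal diet is the largest prefix of this list for which every included type satisfies E_i/h_i > R on the types above it.
Rate on top 1: 0.09352. beetle larvae: 1.9 > 0.09352 → include.
Rate on top 2: 0.2764. aphids: 1.24 > 0.2764 → include.
Rate on top 3: 0.4216. small caterpillars: 1.09 > 0.4216 → include.
Rate on top 4: 0.5504. weevils: 0.782 > 0.5504 → include.
Optimal diet: large caterpillars, beetle larvae, aphids, small caterpillars, weevils — 5 of 5 types.

5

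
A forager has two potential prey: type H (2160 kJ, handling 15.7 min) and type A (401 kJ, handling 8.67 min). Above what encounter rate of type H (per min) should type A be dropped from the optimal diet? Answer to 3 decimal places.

Drop type A once their profitability E₂/h₂ falls below the rate achievable on type H alone: E₂/h₂ = λE₁/(1 + λh₁).
Solve for λ: λE₁h₂ = E₂(1 + λh₁) → λ(E₁h₂ − E₂h₁) = E₂ → λ = E₂/(E₁h₂ − E₂h₁).
λ = 401/(2160×8.67 − 401×15.7) = 401/1.243e+04 = 0.03226 per min.

0.032 per min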